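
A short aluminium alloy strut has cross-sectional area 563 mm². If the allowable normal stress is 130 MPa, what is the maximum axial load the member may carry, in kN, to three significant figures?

73.2 kN

P_max = σ_allow · A = 130 · 563 = 73190 N = 73.19 kN.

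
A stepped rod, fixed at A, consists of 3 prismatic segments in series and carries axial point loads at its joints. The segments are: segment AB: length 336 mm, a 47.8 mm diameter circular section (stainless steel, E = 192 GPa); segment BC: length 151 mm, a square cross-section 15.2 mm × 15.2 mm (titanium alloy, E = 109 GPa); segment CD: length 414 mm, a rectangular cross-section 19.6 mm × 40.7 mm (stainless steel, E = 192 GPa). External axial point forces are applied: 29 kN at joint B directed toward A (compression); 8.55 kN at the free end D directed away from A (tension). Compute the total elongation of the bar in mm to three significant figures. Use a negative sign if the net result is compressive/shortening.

0.0544 mm

Internal axial forces (sectioning from the free end, tension +): N_CD = 8.55 kN, N_BC = 8.55 kN, N_AB = -20.45 kN.
A_AB = 1795 mm².
A_BC = 231 mm².
A_CD = 797.7 mm².
δ_AB = -20450·336/(1795·192000) = -0.01994 mm
δ_BC = 8550·151/(231·109000) = 0.05127 mm
δ_CD = 8550·414/(797.7·192000) = 0.02311 mm
δ = Σδ_i = 0.05443 mm.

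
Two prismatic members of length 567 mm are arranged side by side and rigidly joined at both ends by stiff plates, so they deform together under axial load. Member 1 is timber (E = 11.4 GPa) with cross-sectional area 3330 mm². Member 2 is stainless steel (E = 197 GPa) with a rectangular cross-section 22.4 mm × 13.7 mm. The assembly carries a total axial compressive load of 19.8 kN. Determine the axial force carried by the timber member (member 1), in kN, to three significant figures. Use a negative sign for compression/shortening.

A_2 = 306.9 mm².
Equal strain + equilibrium ⇒ each member carries load in proportion to AE: A₁E₁ = 37960000 N, A₂E₂ = 60460000 N, ΣAE = 98420000 N.
F₁ = P·A₁E₁/ΣAE = -19800·37960000/98420000 = -7637 N.

-7.64 kN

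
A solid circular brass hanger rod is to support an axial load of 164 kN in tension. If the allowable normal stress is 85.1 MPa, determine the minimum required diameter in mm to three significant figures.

49.5 mm

Required area A ≥ P/σ_allow = 164000/85.1 = 1927 mm².
For a solid circular section, d ≥ √(4A/π) = 49.54 mm.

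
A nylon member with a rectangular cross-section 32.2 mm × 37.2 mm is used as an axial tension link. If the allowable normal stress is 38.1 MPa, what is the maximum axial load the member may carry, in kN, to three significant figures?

45.6 kN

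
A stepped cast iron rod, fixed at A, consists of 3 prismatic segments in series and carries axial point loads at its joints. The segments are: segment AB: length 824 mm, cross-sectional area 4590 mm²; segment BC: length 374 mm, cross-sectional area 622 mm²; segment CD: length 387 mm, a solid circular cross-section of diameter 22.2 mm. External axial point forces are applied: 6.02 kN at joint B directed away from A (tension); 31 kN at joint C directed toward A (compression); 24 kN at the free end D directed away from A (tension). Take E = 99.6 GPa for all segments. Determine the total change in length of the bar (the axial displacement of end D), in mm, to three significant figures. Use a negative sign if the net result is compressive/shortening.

Internal axial forces (sectioning from the free end, tension +): N_CD = 24 kN, N_BC = -7 kN, N_AB = -0.98 kN.
A_CD = 387.1 mm².
δ_AB = -980·824/(4590·99600) = -0.001766 mm
δ_BC = -7000·374/(622·99600) = -0.04226 mm
δ_CD = 24000·387/(387.1·99600) = 0.2409 mm
δ = Σδ_i = 0.1969 mm.

0.197 mm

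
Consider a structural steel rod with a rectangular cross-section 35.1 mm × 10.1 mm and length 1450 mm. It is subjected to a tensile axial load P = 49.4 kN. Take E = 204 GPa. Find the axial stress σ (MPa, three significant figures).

A = 354.5 mm².
σ = N/A = 49400/354.5 = 139.3 MPa.

139 MPa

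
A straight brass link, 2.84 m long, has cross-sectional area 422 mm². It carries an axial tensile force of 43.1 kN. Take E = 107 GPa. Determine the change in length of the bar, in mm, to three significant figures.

δ_mech = NL/(AE) = 43100·2840/(422·107000) = 2.711 mm.

2.71 mm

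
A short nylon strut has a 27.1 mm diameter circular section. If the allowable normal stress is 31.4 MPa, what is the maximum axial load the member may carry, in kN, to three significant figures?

A = 576.8 mm².
P_max = σ_allow · A = 31.4 · 576.8 = 18110 N = 18.11 kN.

18.1 kN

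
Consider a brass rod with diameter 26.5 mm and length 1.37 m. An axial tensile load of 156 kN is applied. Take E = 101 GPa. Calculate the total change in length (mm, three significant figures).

3.84 mm

A = 551.5 mm².
δ_mech = NL/(AE) = 156000·1370/(551.5·101000) = 3.837 mm.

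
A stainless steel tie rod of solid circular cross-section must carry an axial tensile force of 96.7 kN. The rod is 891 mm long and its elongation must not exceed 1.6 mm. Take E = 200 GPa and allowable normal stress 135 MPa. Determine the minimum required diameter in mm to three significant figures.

Required area A ≥ P/σ_allow = 96700/135 = 716.3 mm².
For a solid circular section, d ≥ √(4A/π) = 30.2 mm.
Elongation limit: A ≥ PL/(Eδ_allow) = 96700·891/(200000·1.6) = 269.2 mm² ⇒ d ≥ 18.52 mm.
The stress limit governs.

30.2 mm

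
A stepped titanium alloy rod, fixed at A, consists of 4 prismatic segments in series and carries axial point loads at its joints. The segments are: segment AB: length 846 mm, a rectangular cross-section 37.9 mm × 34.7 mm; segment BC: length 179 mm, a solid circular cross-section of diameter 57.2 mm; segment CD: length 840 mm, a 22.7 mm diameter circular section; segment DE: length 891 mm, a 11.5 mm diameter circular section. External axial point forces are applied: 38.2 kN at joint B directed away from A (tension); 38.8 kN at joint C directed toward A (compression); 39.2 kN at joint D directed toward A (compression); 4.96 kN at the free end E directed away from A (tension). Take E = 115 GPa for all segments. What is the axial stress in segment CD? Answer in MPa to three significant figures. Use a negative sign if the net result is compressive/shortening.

Internal axial forces (sectioning from the free end, tension +): N_DE = 4.96 kN, N_CD = -34.24 kN, N_BC = -73.04 kN, N_AB = -34.84 kN.
A_CD = 404.7 mm².
σ_CD = N_CD/A_CD = -34240/404.7 = -84.6 MPa.

-84.6 MPa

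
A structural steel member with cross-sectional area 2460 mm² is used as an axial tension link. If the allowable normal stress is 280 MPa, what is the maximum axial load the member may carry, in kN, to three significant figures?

P_max = σ_allow · A = 280 · 2460 = 688800 N = 688.8 kN.

689 kN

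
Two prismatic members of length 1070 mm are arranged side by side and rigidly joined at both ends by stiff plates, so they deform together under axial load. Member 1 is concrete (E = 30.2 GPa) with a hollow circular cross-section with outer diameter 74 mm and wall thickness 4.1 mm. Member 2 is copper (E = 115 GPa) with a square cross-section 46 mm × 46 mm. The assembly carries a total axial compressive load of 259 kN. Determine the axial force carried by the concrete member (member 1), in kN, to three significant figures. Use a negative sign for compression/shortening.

A_1 = 900.3 mm².
A_2 = 2116 mm².
Equal strain + equilibrium ⇒ each member carries load in proportion to AE: A₁E₁ = 27190000 N, A₂E₂ = 243300000 N, ΣAE = 270500000 N.
F₁ = P·A₁E₁/ΣAE = -259000·27190000/270500000 = -26030 N.

-26.0 kN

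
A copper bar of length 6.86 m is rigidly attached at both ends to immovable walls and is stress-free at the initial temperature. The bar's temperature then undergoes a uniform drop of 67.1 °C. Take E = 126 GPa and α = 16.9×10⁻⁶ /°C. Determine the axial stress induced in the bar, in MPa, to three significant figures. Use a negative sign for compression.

143 MPa

Free thermal expansion αLΔT = 16.9e-6 · 6860 · -67.1 = -7.779 mm.
The walls impose strain ε = −(-7.779)/6860 = 1.1340e-03; σ = Eε = 126000 · 1.1340e-03 = 142.9 MPa.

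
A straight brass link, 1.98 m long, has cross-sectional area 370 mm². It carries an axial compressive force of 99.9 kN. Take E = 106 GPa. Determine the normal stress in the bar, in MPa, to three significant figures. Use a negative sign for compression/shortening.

σ = N/A = -99900/370 = -270 MPa.

-270 MPa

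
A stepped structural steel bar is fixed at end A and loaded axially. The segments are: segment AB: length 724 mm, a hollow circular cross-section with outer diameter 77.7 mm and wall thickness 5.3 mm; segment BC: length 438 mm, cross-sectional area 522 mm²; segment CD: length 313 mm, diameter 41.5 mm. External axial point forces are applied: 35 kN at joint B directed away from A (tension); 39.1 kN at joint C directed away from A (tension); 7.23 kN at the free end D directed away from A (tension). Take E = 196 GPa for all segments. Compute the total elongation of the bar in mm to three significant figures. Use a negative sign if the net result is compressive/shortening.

Internal axial forces (sectioning from the free end, tension +): N_CD = 7.23 kN, N_BC = 46.33 kN, N_AB = 81.33 kN.
A_AB = 1205 mm².
A_CD = 1353 mm².
δ_AB = 81330·724/(1205·196000) = 0.2492 mm
δ_BC = 46330·438/(522·196000) = 0.1983 mm
δ_CD = 7230·313/(1353·196000) = 0.008536 mm
δ = Σδ_i = 0.4561 mm.

0.456 mm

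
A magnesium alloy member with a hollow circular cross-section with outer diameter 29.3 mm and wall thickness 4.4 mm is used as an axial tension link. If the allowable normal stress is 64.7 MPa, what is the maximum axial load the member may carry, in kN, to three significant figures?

A = 344.2 mm².
P_max = σ_allow · A = 64.7 · 344.2 = 22270 N = 22.27 kN.

22.3 kN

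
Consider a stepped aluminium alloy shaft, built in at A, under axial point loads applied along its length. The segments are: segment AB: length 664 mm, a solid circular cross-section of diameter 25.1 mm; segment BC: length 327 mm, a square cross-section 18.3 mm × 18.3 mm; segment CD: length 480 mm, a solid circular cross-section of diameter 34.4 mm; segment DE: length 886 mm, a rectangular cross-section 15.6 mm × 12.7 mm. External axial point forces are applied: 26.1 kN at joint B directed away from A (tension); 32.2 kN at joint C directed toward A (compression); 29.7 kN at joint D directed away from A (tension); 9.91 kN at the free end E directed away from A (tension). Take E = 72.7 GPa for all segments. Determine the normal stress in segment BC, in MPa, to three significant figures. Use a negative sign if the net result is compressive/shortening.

22.1 MPa

Internal axial forces (sectioning from the free end, tension +): N_DE = 9.91 kN, N_CD = 39.61 kN, N_BC = 7.41 kN, N_AB = 33.51 kN.
A_BC = 334.9 mm².
σ_BC = N_BC/A_BC = 7410/334.9 = 22.13 MPa.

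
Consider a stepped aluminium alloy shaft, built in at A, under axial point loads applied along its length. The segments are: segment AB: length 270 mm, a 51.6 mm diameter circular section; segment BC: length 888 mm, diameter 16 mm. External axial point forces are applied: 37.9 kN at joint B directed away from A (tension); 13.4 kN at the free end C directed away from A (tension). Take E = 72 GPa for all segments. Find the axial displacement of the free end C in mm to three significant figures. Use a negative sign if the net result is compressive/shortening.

Internal axial forces (sectioning from the free end, tension +): N_BC = 13.4 kN, N_AB = 51.3 kN.
A_AB = 2091 mm².
A_BC = 201.1 mm².
δ_AB = 51300·270/(2091·72000) = 0.09199 mm
δ_BC = 13400·888/(201.1·72000) = 0.822 mm
δ = Σδ_i = 0.914 mm.

0.914 mm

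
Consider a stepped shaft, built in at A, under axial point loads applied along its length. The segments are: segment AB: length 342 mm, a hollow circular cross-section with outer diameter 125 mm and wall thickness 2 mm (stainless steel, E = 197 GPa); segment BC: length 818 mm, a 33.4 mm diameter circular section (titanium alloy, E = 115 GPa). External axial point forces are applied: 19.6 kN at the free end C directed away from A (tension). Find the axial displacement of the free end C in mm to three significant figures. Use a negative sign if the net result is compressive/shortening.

Internal axial forces (sectioning from the free end, tension +): N_BC = 19.6 kN, N_AB = 19.6 kN.
A_AB = 772.8 mm².
A_BC = 876.2 mm².
δ_AB = 19600·342/(772.8·197000) = 0.04403 mm
δ_BC = 19600·818/(876.2·115000) = 0.1591 mm
δ = Σδ_i = 0.2031 mm.

0.203 mm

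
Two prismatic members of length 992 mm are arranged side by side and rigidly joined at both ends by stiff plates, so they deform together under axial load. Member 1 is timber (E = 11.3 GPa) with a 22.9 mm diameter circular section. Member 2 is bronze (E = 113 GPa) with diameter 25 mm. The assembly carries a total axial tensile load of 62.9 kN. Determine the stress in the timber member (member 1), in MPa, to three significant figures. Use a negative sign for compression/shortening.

A_1 = 411.9 mm².
A_2 = 490.9 mm².
Equal strain + equilibrium ⇒ each member carries load in proportion to AE: A₁E₁ = 4654000 N, A₂E₂ = 55470000 N, ΣAE = 60120000 N.
σ₁ = P·E₁/ΣAE = 62900·11300/60120000 = 11.82 MPa.

11.8 MPa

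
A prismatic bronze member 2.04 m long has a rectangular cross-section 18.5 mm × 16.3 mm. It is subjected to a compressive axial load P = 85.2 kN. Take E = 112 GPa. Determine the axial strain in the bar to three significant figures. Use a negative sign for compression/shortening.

A = 301.6 mm².
σ = N/A = -282.5 MPa; ε = σ/E = -282.5/112000 = -2.523e-03.

-0.00252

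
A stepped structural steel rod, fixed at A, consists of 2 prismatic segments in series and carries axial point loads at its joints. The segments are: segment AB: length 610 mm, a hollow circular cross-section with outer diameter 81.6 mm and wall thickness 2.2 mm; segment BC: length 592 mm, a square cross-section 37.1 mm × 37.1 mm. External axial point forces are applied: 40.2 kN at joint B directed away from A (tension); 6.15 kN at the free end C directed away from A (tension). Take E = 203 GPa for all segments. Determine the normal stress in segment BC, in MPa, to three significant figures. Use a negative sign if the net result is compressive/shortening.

4.47 MPa

Internal axial forces (sectioning from the free end, tension +): N_BC = 6.15 kN, N_AB = 46.35 kN.
A_BC = 1376 mm².
σ_BC = N_BC/A_BC = 6150/1376 = 4.468 MPa.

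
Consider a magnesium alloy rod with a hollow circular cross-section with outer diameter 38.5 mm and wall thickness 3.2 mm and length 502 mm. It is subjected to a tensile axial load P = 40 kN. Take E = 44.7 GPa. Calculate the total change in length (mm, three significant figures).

1.27 mm

A = 354.9 mm².
δ_mech = NL/(AE) = 40000·502/(354.9·44700) = 1.266 mm.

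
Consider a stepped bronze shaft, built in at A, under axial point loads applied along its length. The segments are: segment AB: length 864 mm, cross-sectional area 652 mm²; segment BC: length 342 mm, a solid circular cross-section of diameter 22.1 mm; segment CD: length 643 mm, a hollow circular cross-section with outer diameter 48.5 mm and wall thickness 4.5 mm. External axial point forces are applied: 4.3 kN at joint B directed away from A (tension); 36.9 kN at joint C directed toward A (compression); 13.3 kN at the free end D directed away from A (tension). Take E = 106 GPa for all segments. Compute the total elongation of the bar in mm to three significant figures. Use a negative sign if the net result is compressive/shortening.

Internal axial forces (sectioning from the free end, tension +): N_CD = 13.3 kN, N_BC = -23.6 kN, N_AB = -19.3 kN.
A_BC = 383.6 mm².
A_CD = 622 mm².
δ_AB = -19300·864/(652·106000) = -0.2413 mm
δ_BC = -23600·342/(383.6·106000) = -0.1985 mm
δ_CD = 13300·643/(622·106000) = 0.1297 mm
δ = Σδ_i = -0.3101 mm.

-0.310 mm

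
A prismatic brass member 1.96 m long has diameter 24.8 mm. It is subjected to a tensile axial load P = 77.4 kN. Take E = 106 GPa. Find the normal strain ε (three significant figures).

0.00151

A = 483.1 mm².
σ = N/A = 160.2 MPa; ε = σ/E = 160.2/106000 = 1.512e-03.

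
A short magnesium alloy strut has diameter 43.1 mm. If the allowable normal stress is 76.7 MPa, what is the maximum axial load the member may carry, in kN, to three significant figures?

112 kN

A = 1459 mm².
P_max = σ_allow · A = 76.7 · 1459 = 111900 N = 111.9 kN.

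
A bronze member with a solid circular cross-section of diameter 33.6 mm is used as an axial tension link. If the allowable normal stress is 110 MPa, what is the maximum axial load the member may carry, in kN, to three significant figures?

97.5 kN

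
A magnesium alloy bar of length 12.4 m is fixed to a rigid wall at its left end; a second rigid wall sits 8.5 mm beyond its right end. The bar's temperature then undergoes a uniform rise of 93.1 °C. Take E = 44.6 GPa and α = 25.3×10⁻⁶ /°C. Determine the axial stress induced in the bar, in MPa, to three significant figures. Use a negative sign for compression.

Free thermal expansion αLΔT = 25.3e-6 · 12400 · 93.1 = 29.21 mm.
The walls engage after the gap closes; constrained expansion = 29.21 − 8.5 = 20.71 mm.
The walls impose strain ε = −(20.71)/12400 = -1.6699e-03; σ = Eε = 44600 · -1.6699e-03 = -74.48 MPa.

-74.5 MPa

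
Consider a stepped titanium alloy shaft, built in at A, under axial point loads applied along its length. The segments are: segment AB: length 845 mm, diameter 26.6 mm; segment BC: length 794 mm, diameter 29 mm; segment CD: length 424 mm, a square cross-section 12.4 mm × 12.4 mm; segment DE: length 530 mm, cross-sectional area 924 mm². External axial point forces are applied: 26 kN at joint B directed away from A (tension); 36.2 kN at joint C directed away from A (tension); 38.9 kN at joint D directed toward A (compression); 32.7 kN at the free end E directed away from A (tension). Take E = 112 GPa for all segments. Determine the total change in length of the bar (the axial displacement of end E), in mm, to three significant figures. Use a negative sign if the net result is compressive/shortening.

Internal axial forces (sectioning from the free end, tension +): N_DE = 32.7 kN, N_CD = -6.2 kN, N_BC = 30 kN, N_AB = 56 kN.
A_AB = 555.7 mm².
A_BC = 660.5 mm².
A_CD = 153.8 mm².
δ_AB = 56000·845/(555.7·112000) = 0.7603 mm
δ_BC = 30000·794/(660.5·112000) = 0.322 mm
δ_CD = -6200·424/(153.8·112000) = -0.1526 mm
δ_DE = 32700·530/(924·112000) = 0.1675 mm
δ = Σδ_i = 1.097 mm.

1.10 mm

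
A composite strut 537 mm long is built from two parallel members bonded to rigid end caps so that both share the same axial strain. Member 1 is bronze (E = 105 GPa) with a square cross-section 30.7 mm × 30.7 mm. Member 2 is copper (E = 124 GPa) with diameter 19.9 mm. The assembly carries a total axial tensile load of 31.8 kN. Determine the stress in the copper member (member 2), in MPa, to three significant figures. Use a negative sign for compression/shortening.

A_1 = 942.5 mm².
A_2 = 311 mm².
Equal strain + equilibrium ⇒ each member carries load in proportion to AE: A₁E₁ = 98960000 N, A₂E₂ = 38570000 N, ΣAE = 137500000 N.
σ₂ = P·E₂/ΣAE = 31800·124000/137500000 = 28.67 MPa.

28.7 MPa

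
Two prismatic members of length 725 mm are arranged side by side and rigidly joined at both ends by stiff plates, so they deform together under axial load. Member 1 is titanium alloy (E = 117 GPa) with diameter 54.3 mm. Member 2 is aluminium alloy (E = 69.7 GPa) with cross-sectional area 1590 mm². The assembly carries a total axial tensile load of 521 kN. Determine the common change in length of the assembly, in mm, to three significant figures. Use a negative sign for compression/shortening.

A_1 = 2316 mm².
Equal strain + equilibrium ⇒ each member carries load in proportion to AE: A₁E₁ = 270900000 N, A₂E₂ = 110800000 N, ΣAE = 381800000 N.
δ = PL/ΣAE = 521000·725/381800000 = 0.9894 mm.

0.989 mm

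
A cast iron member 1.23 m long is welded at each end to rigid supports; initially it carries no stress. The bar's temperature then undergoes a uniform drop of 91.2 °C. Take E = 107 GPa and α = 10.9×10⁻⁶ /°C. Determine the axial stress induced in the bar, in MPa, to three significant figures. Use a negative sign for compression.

106 MPa

Free thermal expansion αLΔT = 10.9e-6 · 1230 · -91.2 = -1.223 mm.
The walls impose strain ε = −(-1.223)/1230 = 9.9408e-04; σ = Eε = 107000 · 9.9408e-04 = 106.4 MPa.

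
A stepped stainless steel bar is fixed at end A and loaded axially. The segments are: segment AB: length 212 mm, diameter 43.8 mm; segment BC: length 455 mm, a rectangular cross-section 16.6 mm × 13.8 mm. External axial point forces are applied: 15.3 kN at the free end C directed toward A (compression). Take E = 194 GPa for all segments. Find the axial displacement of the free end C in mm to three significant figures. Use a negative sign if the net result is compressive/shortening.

-0.168 mm

Internal axial forces (sectioning from the free end, tension +): N_BC = -15.3 kN, N_AB = -15.3 kN.
A_AB = 1507 mm².
A_BC = 229.1 mm².
δ_AB = -15300·212/(1507·194000) = -0.0111 mm
δ_BC = -15300·455/(229.1·194000) = -0.1566 mm
δ = Σδ_i = -0.1677 mm.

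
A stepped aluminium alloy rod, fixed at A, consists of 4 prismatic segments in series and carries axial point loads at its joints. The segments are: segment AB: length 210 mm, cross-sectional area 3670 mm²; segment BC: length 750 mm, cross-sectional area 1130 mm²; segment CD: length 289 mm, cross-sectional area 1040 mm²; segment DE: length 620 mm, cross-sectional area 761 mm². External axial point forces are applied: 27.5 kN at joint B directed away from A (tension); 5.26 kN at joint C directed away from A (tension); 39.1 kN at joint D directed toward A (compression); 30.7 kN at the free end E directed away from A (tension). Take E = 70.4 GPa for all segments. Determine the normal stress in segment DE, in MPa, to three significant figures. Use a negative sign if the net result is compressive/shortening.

40.3 MPa

Internal axial forces (sectioning from the free end, tension +): N_DE = 30.7 kN, N_CD = -8.4 kN, N_BC = -3.14 kN, N_AB = 24.36 kN.
σ_DE = N_DE/A_DE = 30700/761 = 40.34 MPa.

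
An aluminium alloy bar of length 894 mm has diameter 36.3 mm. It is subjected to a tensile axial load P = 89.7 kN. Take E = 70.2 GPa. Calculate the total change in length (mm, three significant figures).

1.10 mm

A = 1035 mm².
δ_mech = NL/(AE) = 89700·894/(1035·70200) = 1.104 mm.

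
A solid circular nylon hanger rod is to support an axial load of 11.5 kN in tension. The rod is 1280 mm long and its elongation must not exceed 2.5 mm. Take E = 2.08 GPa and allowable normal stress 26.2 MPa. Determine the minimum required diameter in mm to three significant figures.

Required area A ≥ P/σ_allow = 11500/26.2 = 438.9 mm².
For a solid circular section, d ≥ √(4A/π) = 23.64 mm.
Elongation limit: A ≥ PL/(Eδ_allow) = 11500·1280/(2080·2.5) = 2831 mm² ⇒ d ≥ 60.04 mm.
The elongation limit governs.

60.0 mm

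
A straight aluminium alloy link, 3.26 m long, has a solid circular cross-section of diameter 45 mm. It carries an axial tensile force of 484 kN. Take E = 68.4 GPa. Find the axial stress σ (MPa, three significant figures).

304 MPa

A = 1590 mm².
σ = N/A = 484000/1590 = 304.3 MPa.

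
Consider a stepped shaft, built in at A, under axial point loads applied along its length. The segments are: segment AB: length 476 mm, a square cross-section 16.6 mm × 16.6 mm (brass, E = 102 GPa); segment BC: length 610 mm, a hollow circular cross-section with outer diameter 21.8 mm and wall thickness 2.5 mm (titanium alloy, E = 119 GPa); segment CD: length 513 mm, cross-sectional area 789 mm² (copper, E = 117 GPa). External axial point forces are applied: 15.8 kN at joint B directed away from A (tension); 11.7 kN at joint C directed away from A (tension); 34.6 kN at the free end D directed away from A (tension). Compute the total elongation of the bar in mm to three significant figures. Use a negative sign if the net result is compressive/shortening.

2.81 mm

Internal axial forces (sectioning from the free end, tension +): N_CD = 34.6 kN, N_BC = 46.3 kN, N_AB = 62.1 kN.
A_AB = 275.6 mm².
A_BC = 151.6 mm².
δ_AB = 62100·476/(275.6·102000) = 1.052 mm
δ_BC = 46300·610/(151.6·119000) = 1.566 mm
δ_CD = 34600·513/(789·117000) = 0.1923 mm
δ = Σδ_i = 2.81 mm.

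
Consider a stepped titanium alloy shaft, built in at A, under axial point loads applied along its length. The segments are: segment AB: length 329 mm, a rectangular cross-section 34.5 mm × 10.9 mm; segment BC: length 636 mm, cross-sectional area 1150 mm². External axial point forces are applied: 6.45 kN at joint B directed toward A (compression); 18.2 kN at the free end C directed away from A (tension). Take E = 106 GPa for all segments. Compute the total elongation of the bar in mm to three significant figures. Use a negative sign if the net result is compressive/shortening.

Internal axial forces (sectioning from the free end, tension +): N_BC = 18.2 kN, N_AB = 11.75 kN.
A_AB = 376.1 mm².
δ_AB = 11750·329/(376.1·106000) = 0.09698 mm
δ_BC = 18200·636/(1150·106000) = 0.09496 mm
δ = Σδ_i = 0.1919 mm.

0.192 mm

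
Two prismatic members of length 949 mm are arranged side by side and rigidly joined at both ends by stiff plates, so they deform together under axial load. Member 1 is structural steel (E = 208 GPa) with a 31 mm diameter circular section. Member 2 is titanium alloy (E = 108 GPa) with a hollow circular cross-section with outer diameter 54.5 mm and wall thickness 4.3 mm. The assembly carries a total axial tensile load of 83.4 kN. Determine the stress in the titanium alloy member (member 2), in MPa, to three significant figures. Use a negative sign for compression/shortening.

A_1 = 754.8 mm².
A_2 = 678.1 mm².
Equal strain + equilibrium ⇒ each member carries load in proportion to AE: A₁E₁ = 157000000 N, A₂E₂ = 73240000 N, ΣAE = 230200000 N.
σ₂ = P·E₂/ΣAE = 83400·108000/230200000 = 39.12 MPa.

39.1 MPa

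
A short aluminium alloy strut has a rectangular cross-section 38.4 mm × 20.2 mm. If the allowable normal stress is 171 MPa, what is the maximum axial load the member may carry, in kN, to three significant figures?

A = 775.7 mm².
P_max = σ_allow · A = 171 · 775.7 = 132600 N = 132.6 kN.

133 kN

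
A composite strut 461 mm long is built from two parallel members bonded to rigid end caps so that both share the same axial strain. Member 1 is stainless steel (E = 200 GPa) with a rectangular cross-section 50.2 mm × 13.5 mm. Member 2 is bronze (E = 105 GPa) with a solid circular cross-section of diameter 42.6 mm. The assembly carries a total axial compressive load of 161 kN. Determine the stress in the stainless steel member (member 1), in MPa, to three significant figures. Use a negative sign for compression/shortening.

A_1 = 677.7 mm².
A_2 = 1425 mm².
Equal strain + equilibrium ⇒ each member carries load in proportion to AE: A₁E₁ = 135500000 N, A₂E₂ = 149700000 N, ΣAE = 285200000 N.
σ₁ = P·E₁/ΣAE = -161000·200000/285200000 = -112.9 MPa.

-113 MPa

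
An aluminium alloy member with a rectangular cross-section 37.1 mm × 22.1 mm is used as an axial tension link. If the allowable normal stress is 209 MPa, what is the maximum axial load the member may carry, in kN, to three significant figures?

171 kN

A = 819.9 mm².
P_max = σ_allow · A = 209 · 819.9 = 171400 N = 171.4 kN.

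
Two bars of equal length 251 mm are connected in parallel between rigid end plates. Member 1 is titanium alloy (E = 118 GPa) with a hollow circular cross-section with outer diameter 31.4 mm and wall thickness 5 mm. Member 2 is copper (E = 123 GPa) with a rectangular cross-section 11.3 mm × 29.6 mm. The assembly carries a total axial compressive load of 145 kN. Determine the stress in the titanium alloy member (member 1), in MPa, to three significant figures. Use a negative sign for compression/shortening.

-190 MPa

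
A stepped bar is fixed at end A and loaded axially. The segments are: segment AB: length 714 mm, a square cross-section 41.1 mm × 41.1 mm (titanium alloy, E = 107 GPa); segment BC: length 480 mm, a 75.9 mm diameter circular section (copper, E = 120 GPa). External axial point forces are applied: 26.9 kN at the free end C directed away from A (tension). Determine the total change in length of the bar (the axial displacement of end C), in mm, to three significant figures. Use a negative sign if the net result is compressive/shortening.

0.130 mm

Internal axial forces (sectioning from the free end, tension +): N_BC = 26.9 kN, N_AB = 26.9 kN.
A_AB = 1689 mm².
A_BC = 4525 mm².
δ_AB = 26900·714/(1689·107000) = 0.1063 mm
δ_BC = 26900·480/(4525·120000) = 0.02378 mm
δ = Σδ_i = 0.13 mm.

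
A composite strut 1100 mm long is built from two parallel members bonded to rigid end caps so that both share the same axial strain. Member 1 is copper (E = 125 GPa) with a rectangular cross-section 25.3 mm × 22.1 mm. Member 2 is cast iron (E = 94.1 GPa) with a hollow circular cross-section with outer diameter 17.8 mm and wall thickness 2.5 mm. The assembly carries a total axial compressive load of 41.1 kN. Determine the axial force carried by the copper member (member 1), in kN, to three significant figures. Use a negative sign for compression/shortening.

A_1 = 559.1 mm².
A_2 = 120.2 mm².
Equal strain + equilibrium ⇒ each member carries load in proportion to AE: A₁E₁ = 69890000 N, A₂E₂ = 11310000 N, ΣAE = 81200000 N.
F₁ = P·A₁E₁/ΣAE = -41100·69890000/81200000 = -35380 N.

-35.4 kN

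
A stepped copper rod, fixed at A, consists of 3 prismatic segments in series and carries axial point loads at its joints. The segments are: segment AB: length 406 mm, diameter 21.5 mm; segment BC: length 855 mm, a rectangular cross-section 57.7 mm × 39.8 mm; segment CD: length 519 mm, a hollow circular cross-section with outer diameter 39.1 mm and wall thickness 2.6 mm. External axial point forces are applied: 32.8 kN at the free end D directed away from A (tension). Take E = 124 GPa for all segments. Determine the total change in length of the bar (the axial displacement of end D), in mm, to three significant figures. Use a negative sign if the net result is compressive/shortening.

0.855 mm

Internal axial forces (sectioning from the free end, tension +): N_CD = 32.8 kN, N_BC = 32.8 kN, N_AB = 32.8 kN.
A_AB = 363.1 mm².
A_BC = 2296 mm².
A_CD = 298.1 mm².
δ_AB = 32800·406/(363.1·124000) = 0.2958 mm
δ_BC = 32800·855/(2296·124000) = 0.09848 mm
δ_CD = 32800·519/(298.1·124000) = 0.4605 mm
δ = Σδ_i = 0.8548 mm.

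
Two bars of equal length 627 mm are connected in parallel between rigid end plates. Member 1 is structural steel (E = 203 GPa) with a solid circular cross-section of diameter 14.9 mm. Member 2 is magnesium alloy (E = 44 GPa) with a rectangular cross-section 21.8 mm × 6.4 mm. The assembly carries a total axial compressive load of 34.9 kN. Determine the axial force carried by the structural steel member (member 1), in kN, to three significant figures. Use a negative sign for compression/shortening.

-29.7 kN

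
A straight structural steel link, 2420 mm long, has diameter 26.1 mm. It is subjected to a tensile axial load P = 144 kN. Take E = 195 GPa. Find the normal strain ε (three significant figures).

A = 535 mm².
σ = N/A = 269.1 MPa; ε = σ/E = 269.1/195000 = 1.380e-03.

0.00138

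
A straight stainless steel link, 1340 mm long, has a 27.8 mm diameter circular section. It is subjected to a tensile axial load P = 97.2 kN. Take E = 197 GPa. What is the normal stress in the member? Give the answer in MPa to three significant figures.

A = 607 mm².
σ = N/A = 97200/607 = 160.1 MPa.

160 MPa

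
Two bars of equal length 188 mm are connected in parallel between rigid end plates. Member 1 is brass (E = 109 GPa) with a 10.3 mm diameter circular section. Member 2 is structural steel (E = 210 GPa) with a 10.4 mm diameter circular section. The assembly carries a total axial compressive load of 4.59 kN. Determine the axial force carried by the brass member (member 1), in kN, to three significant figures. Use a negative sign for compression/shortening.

-1.55 kN

A_1 = 83.32 mm².
A_2 = 84.95 mm².
Equal strain + equilibrium ⇒ each member carries load in proportion to AE: A₁E₁ = 9082000 N, A₂E₂ = 17840000 N, ΣAE = 26920000 N.
F₁ = P·A₁E₁/ΣAE = -4590·9082000/26920000 = -1548 N.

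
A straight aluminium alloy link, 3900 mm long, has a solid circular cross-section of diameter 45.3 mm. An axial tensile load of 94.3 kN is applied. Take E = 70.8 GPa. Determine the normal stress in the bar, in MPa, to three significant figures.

58.5 MPa

A = 1612 mm².
σ = N/A = 94300/1612 = 58.51 MPa.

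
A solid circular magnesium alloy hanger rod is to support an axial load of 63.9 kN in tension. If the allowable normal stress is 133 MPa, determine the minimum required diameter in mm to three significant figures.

Required area A ≥ P/σ_allow = 63900/133 = 480.5 mm².
For a solid circular section, d ≥ √(4A/π) = 24.73 mm.

24.7 mm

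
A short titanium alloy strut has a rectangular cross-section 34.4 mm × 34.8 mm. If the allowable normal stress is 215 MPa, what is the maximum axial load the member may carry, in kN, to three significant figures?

A = 1197 mm².
P_max = σ_allow · A = 215 · 1197 = 257400 N = 257.4 kN.

257 kN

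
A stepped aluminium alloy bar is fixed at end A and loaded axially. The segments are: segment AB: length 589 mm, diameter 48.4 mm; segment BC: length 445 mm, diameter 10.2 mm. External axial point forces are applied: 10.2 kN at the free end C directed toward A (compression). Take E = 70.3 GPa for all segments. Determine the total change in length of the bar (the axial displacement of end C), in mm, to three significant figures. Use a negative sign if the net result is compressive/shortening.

-0.837 mm

Internal axial forces (sectioning from the free end, tension +): N_BC = -10.2 kN, N_AB = -10.2 kN.
A_AB = 1840 mm².
A_BC = 81.71 mm².
δ_AB = -10200·589/(1840·70300) = -0.04645 mm
δ_BC = -10200·445/(81.71·70300) = -0.7902 mm
δ = Σδ_i = -0.8366 mm.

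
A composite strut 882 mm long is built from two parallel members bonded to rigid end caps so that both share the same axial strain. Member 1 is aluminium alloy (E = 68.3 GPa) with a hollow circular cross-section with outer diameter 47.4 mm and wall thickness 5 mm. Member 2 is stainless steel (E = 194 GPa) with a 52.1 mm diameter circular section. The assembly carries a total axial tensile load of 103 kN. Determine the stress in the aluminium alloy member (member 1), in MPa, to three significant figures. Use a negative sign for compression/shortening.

15.3 MPa

A_1 = 666 mm².
A_2 = 2132 mm².
Equal strain + equilibrium ⇒ each member carries load in proportion to AE: A₁E₁ = 45490000 N, A₂E₂ = 413600000 N, ΣAE = 459100000 N.
σ₁ = P·E₁/ΣAE = 103000·68300/459100000 = 15.32 MPa.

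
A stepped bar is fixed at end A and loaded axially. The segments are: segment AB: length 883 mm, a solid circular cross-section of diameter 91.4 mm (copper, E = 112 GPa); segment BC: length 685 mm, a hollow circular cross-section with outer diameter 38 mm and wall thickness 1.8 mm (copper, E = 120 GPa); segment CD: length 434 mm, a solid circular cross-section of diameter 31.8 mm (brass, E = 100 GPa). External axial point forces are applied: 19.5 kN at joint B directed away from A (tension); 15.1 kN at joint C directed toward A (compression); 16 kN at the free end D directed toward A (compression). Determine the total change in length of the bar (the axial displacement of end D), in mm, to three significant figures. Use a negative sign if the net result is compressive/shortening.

-0.969 mm

Internal axial forces (sectioning from the free end, tension +): N_CD = -16 kN, N_BC = -31.1 kN, N_AB = -11.6 kN.
A_AB = 6561 mm².
A_BC = 204.7 mm².
A_CD = 794.2 mm².
δ_AB = -11600·883/(6561·112000) = -0.01394 mm
δ_BC = -31100·685/(204.7·120000) = -0.8672 mm
δ_CD = -16000·434/(794.2·100000) = -0.08743 mm
δ = Σδ_i = -0.9686 mm.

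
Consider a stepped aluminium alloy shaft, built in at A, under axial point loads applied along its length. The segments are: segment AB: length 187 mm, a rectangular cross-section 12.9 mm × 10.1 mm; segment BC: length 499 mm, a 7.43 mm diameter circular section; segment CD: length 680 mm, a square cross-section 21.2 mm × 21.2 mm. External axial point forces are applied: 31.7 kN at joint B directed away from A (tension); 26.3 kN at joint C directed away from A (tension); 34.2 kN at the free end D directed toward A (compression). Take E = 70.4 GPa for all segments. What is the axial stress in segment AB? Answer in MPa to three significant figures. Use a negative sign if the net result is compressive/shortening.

183 MPa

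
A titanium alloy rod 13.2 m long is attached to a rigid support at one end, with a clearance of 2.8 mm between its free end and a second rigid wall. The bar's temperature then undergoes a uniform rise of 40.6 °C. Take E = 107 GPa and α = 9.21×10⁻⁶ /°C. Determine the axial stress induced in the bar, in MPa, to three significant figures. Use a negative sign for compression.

Free thermal expansion αLΔT = 9.21e-6 · 13200 · 40.6 = 4.936 mm.
The walls engage after the gap closes; constrained expansion = 4.936 − 2.8 = 2.136 mm.
The walls impose strain ε = −(2.136)/13200 = -1.6180e-04; σ = Eε = 107000 · -1.6180e-04 = -17.31 MPa.

-17.3 MPa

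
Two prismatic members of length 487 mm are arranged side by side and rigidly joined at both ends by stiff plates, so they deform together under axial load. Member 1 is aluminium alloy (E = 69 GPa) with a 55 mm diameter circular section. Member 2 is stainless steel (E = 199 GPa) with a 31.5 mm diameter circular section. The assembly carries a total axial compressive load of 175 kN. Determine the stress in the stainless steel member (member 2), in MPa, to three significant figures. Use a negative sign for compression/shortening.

A_1 = 2376 mm².
A_2 = 779.3 mm².
Equal strain + equilibrium ⇒ each member carries load in proportion to AE: A₁E₁ = 163900000 N, A₂E₂ = 155100000 N, ΣAE = 319000000 N.
σ₂ = P·E₂/ΣAE = -175000·199000/319000000 = -109.2 MPa.

-109 MPa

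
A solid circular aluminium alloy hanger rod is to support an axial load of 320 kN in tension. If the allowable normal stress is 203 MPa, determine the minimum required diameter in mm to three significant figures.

Required area A ≥ P/σ_allow = 320000/203 = 1576 mm².
For a solid circular section, d ≥ √(4A/π) = 44.8 mm.

44.8 mm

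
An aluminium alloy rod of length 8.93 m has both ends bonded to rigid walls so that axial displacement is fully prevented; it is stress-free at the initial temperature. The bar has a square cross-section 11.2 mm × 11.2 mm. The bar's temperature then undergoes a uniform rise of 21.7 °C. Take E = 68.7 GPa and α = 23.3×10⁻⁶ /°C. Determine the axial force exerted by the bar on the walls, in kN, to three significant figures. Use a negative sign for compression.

Free thermal expansion αLΔT = 23.3e-6 · 8930 · 21.7 = 4.515 mm.
The walls impose strain ε = −(4.515)/8930 = -5.0561e-04; σ = Eε = 68700 · -5.0561e-04 = -34.74 MPa.
Wall reaction R = σ·A = -34.74·125.4 = -4357 N = -4.357 kN.

-4.36 kN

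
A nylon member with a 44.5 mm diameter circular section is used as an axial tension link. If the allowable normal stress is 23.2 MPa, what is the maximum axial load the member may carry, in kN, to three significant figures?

A = 1555 mm².
P_max = σ_allow · A = 23.2 · 1555 = 36080 N = 36.08 kN.

36.1 kN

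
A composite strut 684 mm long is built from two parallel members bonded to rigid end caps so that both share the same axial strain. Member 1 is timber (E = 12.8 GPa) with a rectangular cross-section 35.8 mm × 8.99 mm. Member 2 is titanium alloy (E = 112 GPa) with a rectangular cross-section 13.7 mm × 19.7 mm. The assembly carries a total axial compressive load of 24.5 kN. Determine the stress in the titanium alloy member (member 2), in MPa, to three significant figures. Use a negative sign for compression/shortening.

A_1 = 321.8 mm².
A_2 = 269.9 mm².
Equal strain + equilibrium ⇒ each member carries load in proportion to AE: A₁E₁ = 4120000 N, A₂E₂ = 30230000 N, ΣAE = 34350000 N.
σ₂ = P·E₂/ΣAE = -24500·112000/34350000 = -79.89 MPa.

-79.9 MPa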